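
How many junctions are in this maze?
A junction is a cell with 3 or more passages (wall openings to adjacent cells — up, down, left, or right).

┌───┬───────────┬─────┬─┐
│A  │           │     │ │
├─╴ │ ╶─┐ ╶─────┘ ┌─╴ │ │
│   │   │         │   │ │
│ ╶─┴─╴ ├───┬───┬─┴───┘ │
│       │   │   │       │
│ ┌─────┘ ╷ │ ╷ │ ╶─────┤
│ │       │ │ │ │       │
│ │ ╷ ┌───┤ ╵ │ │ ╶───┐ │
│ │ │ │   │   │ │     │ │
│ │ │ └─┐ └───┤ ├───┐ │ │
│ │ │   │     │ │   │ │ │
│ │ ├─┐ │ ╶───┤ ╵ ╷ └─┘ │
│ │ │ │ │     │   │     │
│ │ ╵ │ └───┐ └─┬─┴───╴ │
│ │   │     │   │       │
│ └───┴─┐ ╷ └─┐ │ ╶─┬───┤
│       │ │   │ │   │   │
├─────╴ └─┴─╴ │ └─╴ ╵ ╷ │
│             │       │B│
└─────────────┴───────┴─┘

Checking each cell for number of passages:

Junctions found (3+ passages):
  (0, 4): 3 passages
  (2, 0): 3 passages
  (3, 2): 3 passages
  (3, 8): 3 passages
  (5, 4): 3 passages
  (6, 11): 3 passages
  (7, 4): 3 passages
  (9, 3): 3 passages
  (9, 9): 3 passages
Total junctions: 9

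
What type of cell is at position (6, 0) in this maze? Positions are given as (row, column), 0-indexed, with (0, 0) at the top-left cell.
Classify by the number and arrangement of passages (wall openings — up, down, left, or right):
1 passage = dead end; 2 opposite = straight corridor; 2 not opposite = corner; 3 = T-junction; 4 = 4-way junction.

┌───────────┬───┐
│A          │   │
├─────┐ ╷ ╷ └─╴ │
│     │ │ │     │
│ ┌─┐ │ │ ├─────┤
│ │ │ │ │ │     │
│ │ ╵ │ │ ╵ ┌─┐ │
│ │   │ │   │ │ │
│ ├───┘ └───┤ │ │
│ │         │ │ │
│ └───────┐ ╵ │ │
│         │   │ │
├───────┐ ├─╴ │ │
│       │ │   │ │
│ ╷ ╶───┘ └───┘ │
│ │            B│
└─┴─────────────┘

Checking cell at (6, 0):
Number of passages: 2
Cell type: corner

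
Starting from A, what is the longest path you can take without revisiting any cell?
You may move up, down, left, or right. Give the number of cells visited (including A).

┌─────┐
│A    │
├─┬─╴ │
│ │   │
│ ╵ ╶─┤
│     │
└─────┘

Finding longest simple path using DFS:
Start: (0, 0)
Longest path visits 8 cells
Path: A → right → right → down → left → down → left → up

Solution:

┌─────┐
│A → ↓│
├─┬─╴ │
│B│↓ ↲│
│ ╵ ╶─┤
│↑ ↲  │
└─────┘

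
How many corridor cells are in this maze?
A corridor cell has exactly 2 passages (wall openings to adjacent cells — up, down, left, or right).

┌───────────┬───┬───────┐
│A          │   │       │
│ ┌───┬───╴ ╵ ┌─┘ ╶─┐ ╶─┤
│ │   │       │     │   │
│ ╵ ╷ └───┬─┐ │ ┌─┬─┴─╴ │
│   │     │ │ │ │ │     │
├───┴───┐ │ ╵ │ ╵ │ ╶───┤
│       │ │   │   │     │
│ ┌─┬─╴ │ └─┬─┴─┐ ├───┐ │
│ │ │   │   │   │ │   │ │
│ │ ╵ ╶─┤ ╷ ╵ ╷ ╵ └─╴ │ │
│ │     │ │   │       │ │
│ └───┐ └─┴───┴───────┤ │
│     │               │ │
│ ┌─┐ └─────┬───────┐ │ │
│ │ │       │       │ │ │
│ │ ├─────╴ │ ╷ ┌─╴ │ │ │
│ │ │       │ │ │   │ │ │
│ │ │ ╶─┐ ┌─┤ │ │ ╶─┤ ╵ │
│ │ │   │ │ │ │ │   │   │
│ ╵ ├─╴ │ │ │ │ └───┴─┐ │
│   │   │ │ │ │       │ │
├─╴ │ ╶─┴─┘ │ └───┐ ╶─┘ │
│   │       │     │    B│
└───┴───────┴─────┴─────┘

Counting cells with exactly 2 passages:
Total corridor cells: 114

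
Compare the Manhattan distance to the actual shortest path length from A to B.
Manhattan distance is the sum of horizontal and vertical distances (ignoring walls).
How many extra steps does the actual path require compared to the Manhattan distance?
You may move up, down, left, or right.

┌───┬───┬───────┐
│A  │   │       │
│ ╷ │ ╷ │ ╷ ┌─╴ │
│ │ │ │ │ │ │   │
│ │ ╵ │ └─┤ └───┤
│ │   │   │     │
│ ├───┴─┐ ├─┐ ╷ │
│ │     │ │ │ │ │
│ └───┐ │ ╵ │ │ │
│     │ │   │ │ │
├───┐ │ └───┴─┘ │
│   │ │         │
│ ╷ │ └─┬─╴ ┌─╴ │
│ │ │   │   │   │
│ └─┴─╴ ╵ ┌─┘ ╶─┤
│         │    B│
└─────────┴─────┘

Manhattan distance: |7 - 0| + |7 - 0| = 14
Actual path length: 20
Extra steps: 20 - 14 = 6

Solution:

┌───┬───┬───────┐
│A  │   │       │
│ ╷ │ ╷ │ ╷ ┌─╴ │
│↓│ │ │ │ │ │   │
│ │ ╵ │ └─┤ └───┤
│↓│   │   │     │
│ ├───┴─┐ ├─┐ ╷ │
│↓│     │ │ │ │ │
│ └───┐ │ ╵ │ │ │
│↳ → ↓│ │   │ │ │
├───┐ │ └───┴─┘ │
│   │↓│    ↱ → ↓│
│ ╷ │ └─┬─╴ ┌─╴ │
│ │ │↳ ↓│↱ ↑│↓ ↲│
│ └─┴─╴ ╵ ┌─┘ ╶─┤
│      ↳ ↑│  ↳ B│
└─────────┴─────┘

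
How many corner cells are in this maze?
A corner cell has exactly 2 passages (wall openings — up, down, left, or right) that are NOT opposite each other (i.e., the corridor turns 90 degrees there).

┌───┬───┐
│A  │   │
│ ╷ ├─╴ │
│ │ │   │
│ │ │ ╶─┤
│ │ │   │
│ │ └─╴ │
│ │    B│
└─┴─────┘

Counting corner cells (2 non-opposite passages):
Total corners: 9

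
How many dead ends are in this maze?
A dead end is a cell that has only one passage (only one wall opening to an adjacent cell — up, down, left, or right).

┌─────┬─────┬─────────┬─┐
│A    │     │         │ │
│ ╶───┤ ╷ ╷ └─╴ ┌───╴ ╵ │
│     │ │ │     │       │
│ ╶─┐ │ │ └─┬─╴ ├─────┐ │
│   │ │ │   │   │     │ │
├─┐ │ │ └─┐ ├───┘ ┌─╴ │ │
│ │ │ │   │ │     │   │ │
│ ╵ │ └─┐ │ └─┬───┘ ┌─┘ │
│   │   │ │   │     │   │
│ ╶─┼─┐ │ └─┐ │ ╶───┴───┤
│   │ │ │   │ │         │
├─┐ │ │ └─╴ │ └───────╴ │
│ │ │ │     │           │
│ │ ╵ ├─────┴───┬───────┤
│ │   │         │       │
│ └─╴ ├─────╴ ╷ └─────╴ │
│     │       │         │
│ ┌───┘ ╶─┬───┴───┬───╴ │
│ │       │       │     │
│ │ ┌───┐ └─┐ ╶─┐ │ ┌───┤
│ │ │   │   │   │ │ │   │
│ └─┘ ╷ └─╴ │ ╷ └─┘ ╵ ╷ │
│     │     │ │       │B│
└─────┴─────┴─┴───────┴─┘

Checking each cell for number of passages:

Dead ends found at positions:
  (0, 2)
  (0, 6)
  (0, 11)
  (1, 8)
  (2, 6)
  (3, 0)
  (3, 6)
  (4, 10)
  (5, 2)
  (6, 0)
  (7, 3)
  (7, 8)
  (9, 5)
  (10, 1)
  (10, 8)
  (11, 6)
  (11, 11)
Total dead ends: 17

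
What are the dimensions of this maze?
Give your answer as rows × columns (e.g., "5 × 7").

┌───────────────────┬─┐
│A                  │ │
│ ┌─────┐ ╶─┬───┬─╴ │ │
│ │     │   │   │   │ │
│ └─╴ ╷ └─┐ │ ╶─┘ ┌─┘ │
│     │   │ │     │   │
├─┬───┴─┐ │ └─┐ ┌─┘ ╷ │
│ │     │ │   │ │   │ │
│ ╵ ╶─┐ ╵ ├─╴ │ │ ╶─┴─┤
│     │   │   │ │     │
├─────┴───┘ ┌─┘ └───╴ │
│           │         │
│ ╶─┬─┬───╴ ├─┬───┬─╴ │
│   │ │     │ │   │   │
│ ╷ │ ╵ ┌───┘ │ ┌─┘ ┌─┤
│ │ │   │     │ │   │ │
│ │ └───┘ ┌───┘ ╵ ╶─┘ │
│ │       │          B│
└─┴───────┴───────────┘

Counting the maze dimensions:
Rows (vertical): 9
Columns (horizontal): 11
Dimensions: 9 × 11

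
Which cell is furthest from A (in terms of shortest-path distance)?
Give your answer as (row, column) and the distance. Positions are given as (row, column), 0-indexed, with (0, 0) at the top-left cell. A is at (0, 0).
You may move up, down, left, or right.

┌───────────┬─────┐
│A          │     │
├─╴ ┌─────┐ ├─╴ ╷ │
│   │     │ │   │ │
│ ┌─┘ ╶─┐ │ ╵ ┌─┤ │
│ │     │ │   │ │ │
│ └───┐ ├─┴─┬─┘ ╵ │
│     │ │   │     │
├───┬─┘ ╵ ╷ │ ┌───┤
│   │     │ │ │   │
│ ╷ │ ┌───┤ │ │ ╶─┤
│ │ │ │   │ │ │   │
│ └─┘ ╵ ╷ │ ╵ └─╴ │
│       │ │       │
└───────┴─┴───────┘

Computing BFS distances from A to all cells:
Furthest cell: (5, 1)
Distance: 36 steps

Path from A to the furthest cell:

┌───────────┬─────┐
│A → → → → ↓│  ↱ ↓│
├─╴ ┌─────┐ ├─╴ ╷ │
│   │     │↓│↱ ↑│↓│
│ ┌─┘ ╶─┐ │ ╵ ┌─┤ │
│ │     │ │↳ ↑│ │↓│
│ └───┐ ├─┴─┬─┘ ╵ │
│     │ │↓ ↰│↓ ← ↲│
├───┬─┘ ╵ ╷ │ ┌───┤
│↱ ↓│↓ ← ↲│↑│↓│   │
│ ╷ │ ┌───┤ │ │ ╶─┤
│↑│B│↓│   │↑│↓│   │
│ └─┘ ╵ ╷ │ ╵ └─╴ │
│↑ ← ↲  │ │↑ ↲    │
└───────┴─┴───────┘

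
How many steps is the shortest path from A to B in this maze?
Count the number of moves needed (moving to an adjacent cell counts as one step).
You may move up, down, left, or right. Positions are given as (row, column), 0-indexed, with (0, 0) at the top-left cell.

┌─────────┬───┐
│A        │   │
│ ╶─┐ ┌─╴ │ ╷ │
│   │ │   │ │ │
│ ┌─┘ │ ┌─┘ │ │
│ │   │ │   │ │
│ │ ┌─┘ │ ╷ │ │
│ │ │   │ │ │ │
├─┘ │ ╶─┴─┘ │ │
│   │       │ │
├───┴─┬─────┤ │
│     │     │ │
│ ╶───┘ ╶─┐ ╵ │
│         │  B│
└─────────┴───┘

Using BFS to find shortest path:
Start: (0, 0), End: (6, 6)
Path found:
(0,0) → (0,1) → (0,2) → (0,3) → (0,4) → (1,4) → (1,3) → (2,3) → (3,3) → (3,2) → (4,2) → (4,3) → (4,4) → (4,5) → (3,5) → (2,5) → (1,5) → (0,5) → (0,6) → (1,6) → (2,6) → (3,6) → (4,6) → (5,6) → (6,6)
Number of steps: 24

Solution:

┌─────────┬───┐
│A → → → ↓│↱ ↓│
│ ╶─┐ ┌─╴ │ ╷ │
│   │ │↓ ↲│↑│↓│
│ ┌─┘ │ ┌─┘ │ │
│ │   │↓│  ↑│↓│
│ │ ┌─┘ │ ╷ │ │
│ │ │↓ ↲│ │↑│↓│
├─┘ │ ╶─┴─┘ │ │
│   │↳ → → ↑│↓│
├───┴─┬─────┤ │
│     │     │↓│
│ ╶───┘ ╶─┐ ╵ │
│         │  B│
└─────────┴───┘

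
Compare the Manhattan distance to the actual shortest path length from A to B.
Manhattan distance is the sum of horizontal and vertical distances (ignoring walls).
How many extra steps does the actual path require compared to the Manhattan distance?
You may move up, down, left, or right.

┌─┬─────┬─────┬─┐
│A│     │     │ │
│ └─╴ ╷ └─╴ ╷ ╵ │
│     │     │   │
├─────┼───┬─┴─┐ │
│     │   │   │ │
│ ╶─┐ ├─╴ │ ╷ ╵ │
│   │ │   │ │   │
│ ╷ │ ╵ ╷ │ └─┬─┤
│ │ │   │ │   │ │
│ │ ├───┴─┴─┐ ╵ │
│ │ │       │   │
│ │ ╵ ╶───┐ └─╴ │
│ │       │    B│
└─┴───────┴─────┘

Manhattan distance: |6 - 0| + |7 - 0| = 13
Actual path length: 23
Extra steps: 23 - 13 = 10

Solution:

┌─┬─────┬─────┬─┐
│A│  ↱ ↓│  ↱ ↓│ │
│ └─╴ ╷ └─╴ ╷ ╵ │
│↳ → ↑│↳ → ↑│↳ ↓│
├─────┼───┬─┴─┐ │
│     │   │↓ ↰│↓│
│ ╶─┐ ├─╴ │ ╷ ╵ │
│   │ │   │↓│↑ ↲│
│ ╷ │ ╵ ╷ │ └─┬─┤
│ │ │   │ │↳ ↓│ │
│ │ ├───┴─┴─┐ ╵ │
│ │ │       │↳ ↓│
│ │ ╵ ╶───┐ └─╴ │
│ │       │    B│
└─┴───────┴─────┘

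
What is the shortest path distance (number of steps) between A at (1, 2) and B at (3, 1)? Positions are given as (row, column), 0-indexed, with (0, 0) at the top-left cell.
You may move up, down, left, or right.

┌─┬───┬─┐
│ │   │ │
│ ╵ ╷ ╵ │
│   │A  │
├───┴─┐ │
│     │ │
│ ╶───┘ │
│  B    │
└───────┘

Finding path from (1, 2) to (3, 1):
Path: (1,2) → (1,3) → (2,3) → (3,3) → (3,2) → (3,1)
Distance: 5 steps

Solution:

┌─┬───┬─┐
│ │   │ │
│ ╵ ╷ ╵ │
│   │A ↓│
├───┴─┐ │
│     │↓│
│ ╶───┘ │
│  B ← ↲│
└───────┘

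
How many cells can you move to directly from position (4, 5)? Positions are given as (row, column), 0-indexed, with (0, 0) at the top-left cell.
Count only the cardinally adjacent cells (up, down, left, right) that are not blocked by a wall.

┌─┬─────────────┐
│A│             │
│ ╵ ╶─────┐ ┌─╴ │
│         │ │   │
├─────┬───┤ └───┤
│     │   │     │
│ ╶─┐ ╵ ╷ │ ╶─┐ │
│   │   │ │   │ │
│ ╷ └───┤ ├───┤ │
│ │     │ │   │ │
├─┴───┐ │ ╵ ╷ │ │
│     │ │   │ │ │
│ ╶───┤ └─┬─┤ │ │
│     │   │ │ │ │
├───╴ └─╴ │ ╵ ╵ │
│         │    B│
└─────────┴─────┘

Checking passable neighbors of (4, 5):
Neighbors: (5, 5), (4, 6)
Count: 2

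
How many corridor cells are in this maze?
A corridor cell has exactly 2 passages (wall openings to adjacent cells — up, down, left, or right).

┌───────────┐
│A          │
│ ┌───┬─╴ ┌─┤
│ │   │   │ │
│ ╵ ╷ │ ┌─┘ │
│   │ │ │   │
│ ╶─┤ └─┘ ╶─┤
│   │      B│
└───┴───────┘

Counting cells with exactly 2 passages:
Total corridor cells: 16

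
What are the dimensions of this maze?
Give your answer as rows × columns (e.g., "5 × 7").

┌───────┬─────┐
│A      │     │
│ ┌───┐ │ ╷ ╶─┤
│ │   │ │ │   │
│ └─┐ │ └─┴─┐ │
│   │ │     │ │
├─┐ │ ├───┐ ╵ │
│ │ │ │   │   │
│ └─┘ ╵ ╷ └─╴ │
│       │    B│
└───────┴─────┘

Counting the maze dimensions:
Rows (vertical): 5
Columns (horizontal): 7
Dimensions: 5 × 7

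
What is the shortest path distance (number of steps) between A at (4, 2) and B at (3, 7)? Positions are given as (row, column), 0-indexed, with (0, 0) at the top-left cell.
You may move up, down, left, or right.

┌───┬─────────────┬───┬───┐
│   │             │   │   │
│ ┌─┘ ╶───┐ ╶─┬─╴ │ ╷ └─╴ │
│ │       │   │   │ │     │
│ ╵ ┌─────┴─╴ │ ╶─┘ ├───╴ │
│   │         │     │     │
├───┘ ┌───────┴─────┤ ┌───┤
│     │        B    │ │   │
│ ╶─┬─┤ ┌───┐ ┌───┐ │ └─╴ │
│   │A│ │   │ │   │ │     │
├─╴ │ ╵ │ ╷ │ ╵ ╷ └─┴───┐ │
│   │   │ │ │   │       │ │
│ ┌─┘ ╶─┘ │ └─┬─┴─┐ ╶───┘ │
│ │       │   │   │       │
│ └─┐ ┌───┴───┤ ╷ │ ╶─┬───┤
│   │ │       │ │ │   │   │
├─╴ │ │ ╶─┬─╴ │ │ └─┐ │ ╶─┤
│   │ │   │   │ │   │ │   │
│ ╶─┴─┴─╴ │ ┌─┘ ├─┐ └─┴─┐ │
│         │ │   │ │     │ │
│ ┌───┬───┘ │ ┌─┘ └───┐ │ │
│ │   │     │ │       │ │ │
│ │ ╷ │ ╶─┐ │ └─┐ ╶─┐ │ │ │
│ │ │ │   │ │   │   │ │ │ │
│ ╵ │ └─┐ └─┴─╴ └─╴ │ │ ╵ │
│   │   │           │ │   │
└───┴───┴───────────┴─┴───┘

Finding path from (4, 2) to (3, 7):
Path: (4,2) → (5,2) → (5,3) → (4,3) → (3,3) → (3,4) → (3,5) → (3,6) → (3,7)
Distance: 8 steps

Solution:

┌───┬─────────────┬───┬───┐
│   │             │   │   │
│ ┌─┘ ╶───┐ ╶─┬─╴ │ ╷ └─╴ │
│ │       │   │   │ │     │
│ ╵ ┌─────┴─╴ │ ╶─┘ ├───╴ │
│   │         │     │     │
├───┘ ┌───────┴─────┤ ┌───┤
│     │↱ → → → B    │ │   │
│ ╶─┬─┤ ┌───┐ ┌───┐ │ └─╴ │
│   │A│↑│   │ │   │ │     │
├─╴ │ ╵ │ ╷ │ ╵ ╷ └─┴───┐ │
│   │↳ ↑│ │ │   │       │ │
│ ┌─┘ ╶─┘ │ └─┬─┴─┐ ╶───┘ │
│ │       │   │   │       │
│ └─┐ ┌───┴───┤ ╷ │ ╶─┬───┤
│   │ │       │ │ │   │   │
├─╴ │ │ ╶─┬─╴ │ │ └─┐ │ ╶─┤
│   │ │   │   │ │   │ │   │
│ ╶─┴─┴─╴ │ ┌─┘ ├─┐ └─┴─┐ │
│         │ │   │ │     │ │
│ ┌───┬───┘ │ ┌─┘ └───┐ │ │
│ │   │     │ │       │ │ │
│ │ ╷ │ ╶─┐ │ └─┐ ╶─┐ │ │ │
│ │ │ │   │ │   │   │ │ │ │
│ ╵ │ └─┐ └─┴─╴ └─╴ │ │ ╵ │
│   │   │           │ │   │
└───┴───┴───────────┴─┴───┘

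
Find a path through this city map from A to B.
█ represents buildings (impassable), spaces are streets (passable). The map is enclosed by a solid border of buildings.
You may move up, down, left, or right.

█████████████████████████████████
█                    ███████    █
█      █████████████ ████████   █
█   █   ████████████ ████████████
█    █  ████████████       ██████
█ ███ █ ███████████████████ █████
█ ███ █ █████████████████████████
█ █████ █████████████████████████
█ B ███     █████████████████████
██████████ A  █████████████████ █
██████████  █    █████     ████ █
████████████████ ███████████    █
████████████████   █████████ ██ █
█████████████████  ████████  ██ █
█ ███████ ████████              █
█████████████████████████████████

Finding the shortest path from A to B:
Movement: cardinal only
Path length: 24 steps
Directions: up → left → left → left → left → up → up → up → up → up → left → up → left → left → left → down → down → left → left → down → down → down → down → right

Solution:

█████████████████████████████████
█                    ███████    █
█  ↓←←↰█████████████ ████████   █
█  ↓█ ↑↰████████████ ████████████
█↓←↲ █ ↑████████████       ██████
█↓███ █↑███████████████████ █████
█↓███ █↑█████████████████████████
█↓█████↑█████████████████████████
█↳B ███↑←←←↰█████████████████████
██████████ A  █████████████████ █
██████████  █    █████     ████ █
████████████████ ███████████    █
████████████████   █████████ ██ █
█████████████████  ████████  ██ █
█ ███████ ████████              █
█████████████████████████████████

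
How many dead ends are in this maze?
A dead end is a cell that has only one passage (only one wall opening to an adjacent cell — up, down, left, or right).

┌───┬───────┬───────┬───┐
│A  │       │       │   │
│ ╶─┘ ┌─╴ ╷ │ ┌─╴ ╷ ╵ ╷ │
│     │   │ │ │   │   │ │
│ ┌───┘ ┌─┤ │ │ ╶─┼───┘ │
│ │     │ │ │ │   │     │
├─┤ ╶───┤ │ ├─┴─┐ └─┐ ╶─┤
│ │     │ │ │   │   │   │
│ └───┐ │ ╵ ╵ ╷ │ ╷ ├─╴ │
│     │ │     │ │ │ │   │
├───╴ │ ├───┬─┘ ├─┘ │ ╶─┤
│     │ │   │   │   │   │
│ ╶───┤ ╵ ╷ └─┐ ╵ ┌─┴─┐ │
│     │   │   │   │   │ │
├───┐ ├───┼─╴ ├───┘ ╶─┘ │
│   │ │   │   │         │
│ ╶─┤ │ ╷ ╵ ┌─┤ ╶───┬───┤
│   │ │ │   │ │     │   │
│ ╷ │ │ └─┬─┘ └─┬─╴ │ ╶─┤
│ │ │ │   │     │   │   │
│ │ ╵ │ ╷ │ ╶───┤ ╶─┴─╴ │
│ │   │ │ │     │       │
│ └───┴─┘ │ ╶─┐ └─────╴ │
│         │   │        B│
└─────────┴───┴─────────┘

Checking each cell for number of passages:

Dead ends found at positions:
  (0, 1)
  (2, 0)
  (2, 4)
  (2, 6)
  (2, 9)
  (3, 0)
  (4, 8)
  (5, 6)
  (6, 10)
  (7, 1)
  (8, 6)
  (8, 11)
  (9, 7)
  (10, 3)
  (11, 6)
Total dead ends: 15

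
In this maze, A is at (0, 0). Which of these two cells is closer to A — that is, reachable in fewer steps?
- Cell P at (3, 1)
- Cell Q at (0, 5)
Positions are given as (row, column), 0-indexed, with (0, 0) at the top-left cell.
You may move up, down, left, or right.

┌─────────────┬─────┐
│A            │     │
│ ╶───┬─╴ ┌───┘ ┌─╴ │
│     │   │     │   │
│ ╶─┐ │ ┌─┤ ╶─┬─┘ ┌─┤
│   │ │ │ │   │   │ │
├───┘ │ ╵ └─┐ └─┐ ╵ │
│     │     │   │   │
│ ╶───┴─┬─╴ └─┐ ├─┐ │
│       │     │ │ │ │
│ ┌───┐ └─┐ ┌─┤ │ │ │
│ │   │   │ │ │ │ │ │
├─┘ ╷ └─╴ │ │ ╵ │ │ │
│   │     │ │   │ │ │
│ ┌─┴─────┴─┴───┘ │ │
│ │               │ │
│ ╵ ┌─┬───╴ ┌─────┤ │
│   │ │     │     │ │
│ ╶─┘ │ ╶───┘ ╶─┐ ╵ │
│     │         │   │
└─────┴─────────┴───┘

Shortest path A → P at (3, 1): 6 steps
Shortest path A → Q at (0, 5): 5 steps

Q is closer (5 steps vs 6 steps).

Path to P:

┌─────────────┬─────┐
│A            │     │
│ ╶───┬─╴ ┌───┘ ┌─╴ │
│↳ → ↓│   │     │   │
│ ╶─┐ │ ┌─┤ ╶─┬─┘ ┌─┤
│   │↓│ │ │   │   │ │
├───┘ │ ╵ └─┐ └─┐ ╵ │
│  P ↲│     │   │   │
│ ╶───┴─┬─╴ └─┐ ├─┐ │
│       │     │ │ │ │
│ ┌───┐ └─┐ ┌─┤ │ │ │
│ │   │   │ │ │ │ │ │
├─┘ ╷ └─╴ │ │ ╵ │ │ │
│   │     │ │   │ │ │
│ ┌─┴─────┴─┴───┘ │ │
│ │               │ │
│ ╵ ┌─┬───╴ ┌─────┤ │
│   │ │     │     │ │
│ ╶─┘ │ ╶───┘ ╶─┐ ╵ │
│     │         │   │
└─────┴─────────┴───┘

Path to Q:

┌─────────────┬─────┐
│A → → → → Q  │     │
│ ╶───┬─╴ ┌───┘ ┌─╴ │
│     │   │     │   │
│ ╶─┐ │ ┌─┤ ╶─┬─┘ ┌─┤
│   │ │ │ │   │   │ │
├───┘ │ ╵ └─┐ └─┐ ╵ │
│     │     │   │   │
│ ╶───┴─┬─╴ └─┐ ├─┐ │
│       │     │ │ │ │
│ ┌───┐ └─┐ ┌─┤ │ │ │
│ │   │   │ │ │ │ │ │
├─┘ ╷ └─╴ │ │ ╵ │ │ │
│   │     │ │   │ │ │
│ ┌─┴─────┴─┴───┘ │ │
│ │               │ │
│ ╵ ┌─┬───╴ ┌─────┤ │
│   │ │     │     │ │
│ ╶─┘ │ ╶───┘ ╶─┐ ╵ │
│     │         │   │
└─────┴─────────┴───┘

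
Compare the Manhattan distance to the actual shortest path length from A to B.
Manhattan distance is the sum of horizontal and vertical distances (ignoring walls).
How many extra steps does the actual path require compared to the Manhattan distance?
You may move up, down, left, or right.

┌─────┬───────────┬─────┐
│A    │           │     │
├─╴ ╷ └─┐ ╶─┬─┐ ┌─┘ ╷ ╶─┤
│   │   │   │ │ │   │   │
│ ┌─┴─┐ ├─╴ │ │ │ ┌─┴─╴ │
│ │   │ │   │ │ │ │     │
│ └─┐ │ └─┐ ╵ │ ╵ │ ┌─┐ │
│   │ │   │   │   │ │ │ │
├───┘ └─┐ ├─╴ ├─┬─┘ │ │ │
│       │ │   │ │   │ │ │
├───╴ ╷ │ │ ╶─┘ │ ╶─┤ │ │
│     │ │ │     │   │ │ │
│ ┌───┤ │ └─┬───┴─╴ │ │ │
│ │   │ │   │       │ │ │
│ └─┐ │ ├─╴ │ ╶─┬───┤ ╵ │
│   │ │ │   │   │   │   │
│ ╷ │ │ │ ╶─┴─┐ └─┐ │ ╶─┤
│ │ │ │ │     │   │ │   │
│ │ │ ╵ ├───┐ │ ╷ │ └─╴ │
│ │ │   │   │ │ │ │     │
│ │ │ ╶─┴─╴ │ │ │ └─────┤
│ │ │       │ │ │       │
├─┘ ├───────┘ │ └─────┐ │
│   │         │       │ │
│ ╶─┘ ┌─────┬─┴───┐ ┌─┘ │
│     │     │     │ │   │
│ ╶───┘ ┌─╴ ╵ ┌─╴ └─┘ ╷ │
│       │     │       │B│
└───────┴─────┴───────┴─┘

Manhattan distance: |13 - 0| + |11 - 0| = 24
Actual path length: 44
Extra steps: 44 - 24 = 20

Solution:

┌─────┬───────────┬─────┐
│A → ↓│           │     │
├─╴ ╷ └─┐ ╶─┬─┐ ┌─┘ ╷ ╶─┤
│   │↳ ↓│   │ │ │   │   │
│ ┌─┴─┐ ├─╴ │ │ │ ┌─┴─╴ │
│ │   │↓│   │ │ │ │     │
│ └─┐ │ └─┐ ╵ │ ╵ │ ┌─┐ │
│   │ │↳ ↓│   │   │ │ │ │
├───┘ └─┐ ├─╴ ├─┬─┘ │ │ │
│       │↓│   │ │   │ │ │
├───╴ ╷ │ │ ╶─┘ │ ╶─┤ │ │
│     │ │↓│     │   │ │ │
│ ┌───┤ │ └─┬───┴─╴ │ │ │
│ │   │ │↳ ↓│       │ │ │
│ └─┐ │ ├─╴ │ ╶─┬───┤ ╵ │
│   │ │ │↓ ↲│   │   │   │
│ ╷ │ │ │ ╶─┴─┐ └─┐ │ ╶─┤
│ │ │ │ │↳ → ↓│   │ │   │
│ │ │ ╵ ├───┐ │ ╷ │ └─╴ │
│ │ │   │   │↓│ │ │     │
│ │ │ ╶─┴─╴ │ │ │ └─────┤
│ │ │       │↓│ │       │
├─┘ ├───────┘ │ └─────┐ │
│   │↓ ← ← ← ↲│       │ │
│ ╶─┘ ┌─────┬─┴───┐ ┌─┘ │
│↓ ← ↲│↱ → ↓│↱ → ↓│ │↱ ↓│
│ ╶───┘ ┌─╴ ╵ ┌─╴ └─┘ ╷ │
│↳ → → ↑│  ↳ ↑│  ↳ → ↑│B│
└───────┴─────┴───────┴─┘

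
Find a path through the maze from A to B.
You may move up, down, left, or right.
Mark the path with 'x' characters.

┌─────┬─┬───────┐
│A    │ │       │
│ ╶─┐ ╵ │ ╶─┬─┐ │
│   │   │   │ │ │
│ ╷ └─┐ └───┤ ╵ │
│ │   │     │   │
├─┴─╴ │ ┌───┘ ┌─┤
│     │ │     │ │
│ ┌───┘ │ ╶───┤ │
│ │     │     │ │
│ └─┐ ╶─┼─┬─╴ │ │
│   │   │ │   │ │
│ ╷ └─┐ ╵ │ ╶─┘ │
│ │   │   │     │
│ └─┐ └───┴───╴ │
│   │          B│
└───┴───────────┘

Finding the shortest path through the maze:
Path length: 18 steps
Directions: down → right → down → right → down → left → left → down → down → right → down → right → down → right → right → right → right → right

Solution:

┌─────┬─┬───────┐
│A    │ │       │
│ ╶─┐ ╵ │ ╶─┬─┐ │
│x x│   │   │ │ │
│ ╷ └─┐ └───┤ ╵ │
│ │x x│     │   │
├─┴─╴ │ ┌───┘ ┌─┤
│x x x│ │     │ │
│ ┌───┘ │ ╶───┤ │
│x│     │     │ │
│ └─┐ ╶─┼─┬─╴ │ │
│x x│   │ │   │ │
│ ╷ └─┐ ╵ │ ╶─┘ │
│ │x x│   │     │
│ └─┐ └───┴───╴ │
│   │x x x x x B│
└───┴───────────┘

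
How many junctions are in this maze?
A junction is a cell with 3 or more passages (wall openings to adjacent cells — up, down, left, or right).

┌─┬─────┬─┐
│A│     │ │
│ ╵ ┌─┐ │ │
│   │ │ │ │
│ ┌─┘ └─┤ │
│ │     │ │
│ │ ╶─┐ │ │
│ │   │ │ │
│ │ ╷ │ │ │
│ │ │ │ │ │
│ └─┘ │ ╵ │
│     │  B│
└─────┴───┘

Checking each cell for number of passages:

Junctions found (3+ passages):
  (1, 0): 3 passages
  (2, 2): 3 passages
  (3, 1): 3 passages
Total junctions: 3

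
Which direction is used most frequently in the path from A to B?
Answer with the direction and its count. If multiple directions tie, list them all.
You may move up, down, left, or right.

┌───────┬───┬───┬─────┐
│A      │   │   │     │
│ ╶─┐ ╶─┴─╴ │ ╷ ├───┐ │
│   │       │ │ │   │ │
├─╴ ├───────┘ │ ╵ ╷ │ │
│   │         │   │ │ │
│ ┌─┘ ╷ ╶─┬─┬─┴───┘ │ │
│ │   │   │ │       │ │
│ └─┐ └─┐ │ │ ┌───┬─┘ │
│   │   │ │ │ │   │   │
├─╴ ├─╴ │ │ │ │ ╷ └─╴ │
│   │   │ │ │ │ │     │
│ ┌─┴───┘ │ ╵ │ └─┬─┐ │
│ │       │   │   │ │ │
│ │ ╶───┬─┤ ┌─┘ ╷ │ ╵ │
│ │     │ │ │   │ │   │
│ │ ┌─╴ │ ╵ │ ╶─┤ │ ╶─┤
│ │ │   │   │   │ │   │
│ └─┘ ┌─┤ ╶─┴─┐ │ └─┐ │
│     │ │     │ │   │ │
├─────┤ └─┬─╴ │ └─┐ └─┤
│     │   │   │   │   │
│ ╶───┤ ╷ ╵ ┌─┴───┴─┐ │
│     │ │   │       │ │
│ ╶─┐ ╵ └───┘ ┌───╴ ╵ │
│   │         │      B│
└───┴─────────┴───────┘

Directions: down, right, down, left, down, down, right, down, left, down, down, down, down, right, right, up, right, up, left, left, up, right, right, right, up, up, up, left, up, right, right, right, up, up, right, down, down, right, up, right, down, down, left, left, left, down, down, down, left, down, down, left, down, right, right, down, left, down, left, up, left, down, down, right, right, right, up, right, right, right, down, right
Counts: {'down': 24, 'right': 23, 'left': 13, 'up': 12}
Most common: down (24 times)

Solution:

┌───────┬───┬───┬─────┐
│A      │   │↱ ↓│     │
│ ╶─┐ ╶─┴─╴ │ ╷ ├───┐ │
│↳ ↓│       │↑│↓│↱ ↓│ │
├─╴ ├───────┘ │ ╵ ╷ │ │
│↓ ↲│  ↱ → → ↑│↳ ↑│↓│ │
│ ┌─┘ ╷ ╶─┬─┬─┴───┘ │ │
│↓│   │↑ ↰│ │↓ ← ← ↲│ │
│ └─┐ └─┐ │ │ ┌───┬─┘ │
│↳ ↓│   │↑│ │↓│   │   │
├─╴ ├─╴ │ │ │ │ ╷ └─╴ │
│↓ ↲│   │↑│ │↓│ │     │
│ ┌─┴───┘ │ ╵ │ └─┬─┐ │
│↓│↱ → → ↑│↓ ↲│   │ │ │
│ │ ╶───┬─┤ ┌─┘ ╷ │ ╵ │
│↓│↑ ← ↰│ │↓│   │ │   │
│ │ ┌─╴ │ ╵ │ ╶─┤ │ ╶─┤
│↓│ │↱ ↑│↓ ↲│   │ │   │
│ └─┘ ┌─┤ ╶─┴─┐ │ └─┐ │
│↳ → ↑│ │↳ → ↓│ │   │ │
├─────┤ └─┬─╴ │ └─┐ └─┤
│     │↓ ↰│↓ ↲│   │   │
│ ╶───┤ ╷ ╵ ┌─┴───┴─┐ │
│     │↓│↑ ↲│↱ → → ↓│ │
│ ╶─┐ ╵ └───┘ ┌───╴ ╵ │
│   │  ↳ → → ↑│    ↳ B│
└───┴─────────┴───────┘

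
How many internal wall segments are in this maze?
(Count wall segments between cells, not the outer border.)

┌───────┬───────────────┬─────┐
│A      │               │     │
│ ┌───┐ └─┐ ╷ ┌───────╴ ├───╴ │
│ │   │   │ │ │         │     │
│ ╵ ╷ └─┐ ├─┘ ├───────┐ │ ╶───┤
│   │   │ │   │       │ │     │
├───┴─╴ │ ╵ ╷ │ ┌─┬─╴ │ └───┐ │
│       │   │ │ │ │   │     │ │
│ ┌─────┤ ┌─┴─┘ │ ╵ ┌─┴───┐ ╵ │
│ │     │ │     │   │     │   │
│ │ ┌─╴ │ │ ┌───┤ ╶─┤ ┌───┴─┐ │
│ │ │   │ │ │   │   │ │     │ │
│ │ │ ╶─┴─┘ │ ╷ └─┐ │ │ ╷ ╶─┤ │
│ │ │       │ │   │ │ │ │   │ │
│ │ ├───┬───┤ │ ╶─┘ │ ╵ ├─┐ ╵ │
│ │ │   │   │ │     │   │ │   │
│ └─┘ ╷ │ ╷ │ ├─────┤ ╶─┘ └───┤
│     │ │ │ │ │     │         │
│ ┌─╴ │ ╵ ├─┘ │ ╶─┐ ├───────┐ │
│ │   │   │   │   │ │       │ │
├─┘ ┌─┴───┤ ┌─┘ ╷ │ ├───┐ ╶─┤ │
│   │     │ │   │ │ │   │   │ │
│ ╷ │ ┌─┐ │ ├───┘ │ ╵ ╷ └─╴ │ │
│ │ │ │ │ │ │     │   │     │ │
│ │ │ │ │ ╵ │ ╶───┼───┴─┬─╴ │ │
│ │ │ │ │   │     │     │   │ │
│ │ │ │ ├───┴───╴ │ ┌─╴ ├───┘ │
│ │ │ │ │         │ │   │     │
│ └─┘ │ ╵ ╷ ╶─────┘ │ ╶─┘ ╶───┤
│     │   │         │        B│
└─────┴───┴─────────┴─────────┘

Counting internal wall segments:
Total internal walls: 196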